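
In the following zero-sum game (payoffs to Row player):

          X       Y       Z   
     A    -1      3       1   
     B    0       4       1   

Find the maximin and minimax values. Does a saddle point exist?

Maximin = 0, Minimax = 0, Saddle: True

Work:
Row minimums: [-1, 0] → maximin = 0
Column maximums: [0, 4, 1] → minimax = 0
Saddle point exists! Game value = 0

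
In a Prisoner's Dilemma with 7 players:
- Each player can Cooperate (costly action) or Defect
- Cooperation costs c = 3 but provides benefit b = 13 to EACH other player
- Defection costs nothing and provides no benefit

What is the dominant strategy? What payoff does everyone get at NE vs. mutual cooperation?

Dominant: Defect; NE payoff = 0; Coop payoff = 75

Work:
Defect dominates (saves cost c = 3, benefit to others is external)
NE: All defect → everyone gets 0
If all cooperate: each receives (6)×13 - 3 = 75
Social dilemma: 75 > 0 but NE gives 0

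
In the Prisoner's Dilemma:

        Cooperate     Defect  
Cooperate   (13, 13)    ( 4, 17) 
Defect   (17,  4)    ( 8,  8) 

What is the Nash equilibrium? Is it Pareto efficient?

(Defect, Defect) is NE; not Pareto efficient

Work:
Defect dominates Cooperate for both players:
If P2 cooperates: Defect (17) > Cooperate (13)
If P2 defects: Defect (8) > Cooperate (4)
NE: (Defect, Defect) with payoff (8, 8)
But (Cooperate, Cooperate) = (13, 13) Pareto dominates (8, 8)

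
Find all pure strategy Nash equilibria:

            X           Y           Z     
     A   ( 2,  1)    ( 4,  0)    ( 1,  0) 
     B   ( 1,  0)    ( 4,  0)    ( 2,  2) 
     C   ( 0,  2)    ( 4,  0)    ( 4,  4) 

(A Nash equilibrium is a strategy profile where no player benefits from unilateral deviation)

Nash equilibrium: (A, X), (C, Z)

Work:
Best responses:
  P1 vs X: payoffs [2, 1, 0] → best response A (payoff 2)
  P1 vs Y: payoffs [4, 4, 4] → best response A/B/C (payoff 4)
  P1 vs Z: payoffs [1, 2, 4] → best response C (payoff 4)
  P2 vs A: payoffs [1, 0, 0] → best response X (payoff 1)
  P2 vs B: payoffs [0, 0, 2] → best response Z (payoff 2)
  P2 vs C: payoffs [2, 0, 4] → best response Z (payoff 4)
Mutual best responses: (A,X), (C,Z) → Nash equilibria.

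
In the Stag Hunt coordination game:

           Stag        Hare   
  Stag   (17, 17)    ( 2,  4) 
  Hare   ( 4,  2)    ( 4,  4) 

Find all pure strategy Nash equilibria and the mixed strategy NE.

Pure NE: (Stag, Stag) and (Hare, Hare); Mixed NE: p = 0.1333, q = 0.1333

Work:
Check pure NE:
(Stag, Stag): (17, 17) - no unilateral deviation beneficial
(Hare, Hare): (4, 4) - no unilateral deviation beneficial
Mixed NE: P1 plays Stag with p = 0.1333, P2 plays Stag with q = 0.1333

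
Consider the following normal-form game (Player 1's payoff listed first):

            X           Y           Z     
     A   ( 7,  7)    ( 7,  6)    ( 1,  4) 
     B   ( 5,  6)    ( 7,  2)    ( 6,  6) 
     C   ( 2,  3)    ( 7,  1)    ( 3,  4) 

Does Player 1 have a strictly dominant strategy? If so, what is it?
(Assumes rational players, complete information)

No strictly dominant strategy exists for Player 1

Work:
A strategy strictly dominates another if it gives a strictly higher payoff against every opponent action. Compare each pair of P1's strategies column-by-column:
  A vs B: [7 vs 5, 7 vs 7, 1 vs 6] → A does not strictly dominate B (column Y: 7 ≤ 7)
  A vs C: [7 vs 2, 7 vs 7, 1 vs 3] → A does not strictly dominate C (column Y: 7 ≤ 7)
  B vs A: [5 vs 7, 7 vs 7, 6 vs 1] → B does not strictly dominate A (column X: 5 ≤ 7)
  B vs C: [5 vs 2, 7 vs 7, 6 vs 3] → B does not strictly dominate C (column Y: 7 ≤ 7)
  C vs A: [2 vs 7, 7 vs 7, 3 vs 1] → C does not strictly dominate A (column X: 2 ≤ 7)
  C vs B: [2 vs 5, 7 vs 7, 3 vs 6] → C does not strictly dominate B (column X: 2 ≤ 5)
No single strategy strictly dominates all others → no strictly dominant strategy.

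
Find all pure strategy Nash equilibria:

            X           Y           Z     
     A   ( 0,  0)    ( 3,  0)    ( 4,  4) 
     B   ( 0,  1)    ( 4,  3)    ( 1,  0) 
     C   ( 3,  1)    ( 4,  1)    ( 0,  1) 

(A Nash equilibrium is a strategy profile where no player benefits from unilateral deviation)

Nash equilibrium: (A, Z), (B, Y), (C, X), (C, Y)

Work:
Best responses:
  P1 vs X: payoffs [0, 0, 3] → best response C (payoff 3)
  P1 vs Y: payoffs [3, 4, 4] → best response B/C (payoff 4)
  P1 vs Z: payoffs [4, 1, 0] → best response A (payoff 4)
  P2 vs A: payoffs [0, 0, 4] → best response Z (payoff 4)
  P2 vs B: payoffs [1, 3, 0] → best response Y (payoff 3)
  P2 vs C: payoffs [1, 1, 1] → best response X/Y/Z (payoff 1)
Mutual best responses: (A,Z), (B,Y), (C,X), (C,Y) → Nash equilibria.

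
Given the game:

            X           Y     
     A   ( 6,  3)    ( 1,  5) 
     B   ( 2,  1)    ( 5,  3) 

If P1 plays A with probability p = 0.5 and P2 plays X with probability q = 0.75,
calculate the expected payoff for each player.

E[P1] = 3.75, E[P2] = 2.5

Work:
E[P1] = p·q·π₁(A,X) + p·(1-q)·π₁(A,Y) + (1-p)·q·π₁(B,X) + (1-p)·(1-q)·π₁(B,Y)
= 0.5·0.75·6 + 0.5·0.25·1 + 0.5·0.75·2 + 0.5·0.25·5
= 3.75

E[P2] = 2.5 (similar calculation)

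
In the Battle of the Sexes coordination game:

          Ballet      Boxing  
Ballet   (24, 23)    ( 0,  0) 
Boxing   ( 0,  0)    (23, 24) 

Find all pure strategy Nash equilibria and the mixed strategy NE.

Pure NE: (Ballet, Ballet) and (Boxing, Boxing); Mixed NE: p = 0.5106, q = 0.4894

Work:
Check pure NE:
(Ballet, Ballet): (24, 23) - no unilateral deviation beneficial
(Boxing, Boxing): (23, 24) - no unilateral deviation beneficial
Mixed NE: P1 plays Ballet with p = 0.5106, P2 plays Ballet with q = 0.4894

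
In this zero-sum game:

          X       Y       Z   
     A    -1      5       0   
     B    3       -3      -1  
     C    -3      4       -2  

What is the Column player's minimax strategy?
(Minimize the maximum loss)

Column should play Z, value = 0

Work:
Column player minimizes Row's maximum payoff:
Column X: max payoff to Row = 3
Column Y: max payoff to Row = 5
Column Z: max payoff to Row = 0
Minimum is 0, achieved by column Z.
Minimax strategy: Z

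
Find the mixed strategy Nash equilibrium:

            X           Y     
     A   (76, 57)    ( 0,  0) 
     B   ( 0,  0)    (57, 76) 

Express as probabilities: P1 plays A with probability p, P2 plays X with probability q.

p = 0.5714, q = 0.4286

Work:
Find probabilities that make opponent indifferent:
P2 chooses q to make P1 indifferent between A and B
P1 chooses p to make P2 indifferent between X and Y
Mixed NE: P1 plays (A: 0.5714, B: 0.4286), P2 plays (X: 0.4286, Y: 0.5714)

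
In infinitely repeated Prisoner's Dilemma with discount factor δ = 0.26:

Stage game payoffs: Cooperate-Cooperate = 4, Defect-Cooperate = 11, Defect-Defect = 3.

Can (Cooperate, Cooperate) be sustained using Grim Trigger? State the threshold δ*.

δ* = 0.875; since δ = 0.26 < 0.875, cooperation cannot be sustained

Work:
For Grim Trigger:
Cooperate forever: 4/(1-δ)
Defect then punished: 11 + 3·δ/(1-δ)
Need: 4/(1-δ) ≥ 11 + 3·δ/(1-δ)
Solving: δ ≥ (T-R)/(T-P) = (11-4)/(11-3) = 0.875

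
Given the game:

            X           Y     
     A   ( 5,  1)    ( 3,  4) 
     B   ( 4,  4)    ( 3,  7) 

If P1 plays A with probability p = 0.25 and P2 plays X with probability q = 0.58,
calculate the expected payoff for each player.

E[P1] = 3.725, E[P2] = 4.51

Work:
E[P1] = p·q·π₁(A,X) + p·(1-q)·π₁(A,Y) + (1-p)·q·π₁(B,X) + (1-p)·(1-q)·π₁(B,Y)
= 0.25·0.58·5 + 0.25·0.42·3 + 0.75·0.58·4 + 0.75·0.42·3
= 3.725

E[P2] = 4.51 (similar calculation)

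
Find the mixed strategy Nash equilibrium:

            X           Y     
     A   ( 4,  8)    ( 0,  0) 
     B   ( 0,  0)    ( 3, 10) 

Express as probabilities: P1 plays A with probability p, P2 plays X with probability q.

p = 0.5556, q = 0.4286

Work:
Find probabilities that make opponent indifferent:
P2 chooses q to make P1 indifferent between A and B
P1 chooses p to make P2 indifferent between X and Y
Mixed NE: P1 plays (A: 0.5556, B: 0.4444), P2 plays (X: 0.4286, Y: 0.5714)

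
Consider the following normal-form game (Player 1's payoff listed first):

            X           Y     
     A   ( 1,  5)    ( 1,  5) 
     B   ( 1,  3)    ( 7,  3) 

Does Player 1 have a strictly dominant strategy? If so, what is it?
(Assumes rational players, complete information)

No strictly dominant strategy exists for Player 1

Work:
A strategy strictly dominates another if it gives a strictly higher payoff against every opponent action. Compare each pair of P1's strategies column-by-column:
  A vs B: [1 vs 1, 1 vs 7] → A does not strictly dominate B (column X: 1 ≤ 1)
  B vs A: [1 vs 1, 7 vs 1] → B does not strictly dominate A (column X: 1 ≤ 1)
No single strategy strictly dominates all others → no strictly dominant strategy.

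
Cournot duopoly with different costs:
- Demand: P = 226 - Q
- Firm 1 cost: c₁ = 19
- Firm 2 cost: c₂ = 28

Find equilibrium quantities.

q₁* = 72.0, q₂* = 63.0

Work:
Reaction: q₁ = (226 - 19 - q₂)/2
Reaction: q₂ = (226 - 28 - q₁)/2
Solve simultaneously:
q₁* = (226 - 2×19 + 28)/3 = 72.0
q₂* = (226 - 2×28 + 19)/3 = 63.0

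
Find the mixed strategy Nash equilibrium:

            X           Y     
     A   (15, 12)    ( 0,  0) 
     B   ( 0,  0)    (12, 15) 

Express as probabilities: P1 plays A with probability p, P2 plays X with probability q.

p = 0.5556, q = 0.4444

Work:
Find probabilities that make opponent indifferent:
P2 chooses q to make P1 indifferent between A and B
P1 chooses p to make P2 indifferent between X and Y
Mixed NE: P1 plays (A: 0.5556, B: 0.4444), P2 plays (X: 0.4444, Y: 0.5556)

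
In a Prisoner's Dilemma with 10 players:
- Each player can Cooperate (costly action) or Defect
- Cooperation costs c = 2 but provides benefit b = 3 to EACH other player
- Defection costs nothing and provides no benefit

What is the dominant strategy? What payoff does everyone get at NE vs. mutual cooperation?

Dominant: Defect; NE payoff = 0; Coop payoff = 25

Work:
Defect dominates (saves cost c = 2, benefit to others is external)
NE: All defect → everyone gets 0
If all cooperate: each receives (9)×3 - 2 = 25
Social dilemma: 25 > 0 but NE gives 0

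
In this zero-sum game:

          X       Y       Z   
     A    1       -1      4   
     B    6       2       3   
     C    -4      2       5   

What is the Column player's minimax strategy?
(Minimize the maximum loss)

Column should play Y, value = 2

Work:
Column player minimizes Row's maximum payoff:
Column X: max payoff to Row = 6
Column Y: max payoff to Row = 2
Column Z: max payoff to Row = 5
Minimum is 2, achieved by column Y.
Minimax strategy: Y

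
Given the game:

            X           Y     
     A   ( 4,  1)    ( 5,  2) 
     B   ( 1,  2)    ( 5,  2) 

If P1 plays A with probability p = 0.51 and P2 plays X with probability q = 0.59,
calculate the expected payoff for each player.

E[P1] = 3.5427, E[P2] = 1.6991

Work:
E[P1] = p·q·π₁(A,X) + p·(1-q)·π₁(A,Y) + (1-p)·q·π₁(B,X) + (1-p)·(1-q)·π₁(B,Y)
= 0.51·0.59·4 + 0.51·0.41·5 + 0.49·0.59·1 + 0.49·0.41·5
= 3.5427

E[P2] = 1.6991 (similar calculation)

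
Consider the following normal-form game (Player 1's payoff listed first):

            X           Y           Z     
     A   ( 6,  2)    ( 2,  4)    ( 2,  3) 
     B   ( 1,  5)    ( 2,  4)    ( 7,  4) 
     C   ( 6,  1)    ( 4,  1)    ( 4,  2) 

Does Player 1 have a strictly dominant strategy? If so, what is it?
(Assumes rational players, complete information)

No strictly dominant strategy exists for Player 1

Work:
A strategy strictly dominates another if it gives a strictly higher payoff against every opponent action. Compare each pair of P1's strategies column-by-column:
  A vs B: [6 vs 1, 2 vs 2, 2 vs 7] → A does not strictly dominate B (column Y: 2 ≤ 2)
  A vs C: [6 vs 6, 2 vs 4, 2 vs 4] → A does not strictly dominate C (column X: 6 ≤ 6)
  B vs A: [1 vs 6, 2 vs 2, 7 vs 2] → B does not strictly dominate A (column X: 1 ≤ 6)
  B vs C: [1 vs 6, 2 vs 4, 7 vs 4] → B does not strictly dominate C (column X: 1 ≤ 6)
  C vs A: [6 vs 6, 4 vs 2, 4 vs 2] → C does not strictly dominate A (column X: 6 ≤ 6)
  C vs B: [6 vs 1, 4 vs 2, 4 vs 7] → C does not strictly dominate B (column Z: 4 ≤ 7)
No single strategy strictly dominates all others → no strictly dominant strategy.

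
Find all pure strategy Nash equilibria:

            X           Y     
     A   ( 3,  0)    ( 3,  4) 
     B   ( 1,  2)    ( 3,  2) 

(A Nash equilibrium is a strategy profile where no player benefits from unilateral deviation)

Nash equilibrium: (A, Y), (B, Y)

Work:
Best responses:
  P1 vs X: payoffs [3, 1] → best response A (payoff 3)
  P1 vs Y: payoffs [3, 3] → best response A/B (payoff 3)
  P2 vs A: payoffs [0, 4] → best response Y (payoff 4)
  P2 vs B: payoffs [2, 2] → best response X/Y (payoff 2)
Mutual best responses: (A,Y), (B,Y) → Nash equilibria.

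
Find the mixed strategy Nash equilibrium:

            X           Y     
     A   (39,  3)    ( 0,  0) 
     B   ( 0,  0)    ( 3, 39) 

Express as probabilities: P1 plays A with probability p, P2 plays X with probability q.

p = 0.9286, q = 0.0714

Work:
Find probabilities that make opponent indifferent:
P2 chooses q to make P1 indifferent between A and B
P1 chooses p to make P2 indifferent between X and Y
Mixed NE: P1 plays (A: 0.9286, B: 0.0714), P2 plays (X: 0.0714, Y: 0.9286)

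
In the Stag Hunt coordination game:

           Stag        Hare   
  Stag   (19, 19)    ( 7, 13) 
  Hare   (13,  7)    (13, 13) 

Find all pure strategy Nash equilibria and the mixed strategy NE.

Pure NE: (Stag, Stag) and (Hare, Hare); Mixed NE: p = 0.5, q = 0.5

Work:
Check pure NE:
(Stag, Stag): (19, 19) - no unilateral deviation beneficial
(Hare, Hare): (13, 13) - no unilateral deviation beneficial
Mixed NE: P1 plays Stag with p = 0.5, P2 plays Stag with q = 0.5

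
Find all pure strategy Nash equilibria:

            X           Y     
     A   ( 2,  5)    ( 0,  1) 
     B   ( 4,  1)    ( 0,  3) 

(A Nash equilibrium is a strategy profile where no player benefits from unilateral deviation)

Nash equilibrium: (B, Y)

Work:
Best responses:
  P1 vs X: payoffs [2, 4] → best response B (payoff 4)
  P1 vs Y: payoffs [0, 0] → best response A/B (payoff 0)
  P2 vs A: payoffs [5, 1] → best response X (payoff 5)
  P2 vs B: payoffs [1, 3] → best response Y (payoff 3)
Mutual best responses: (B,Y) → Nash equilibria.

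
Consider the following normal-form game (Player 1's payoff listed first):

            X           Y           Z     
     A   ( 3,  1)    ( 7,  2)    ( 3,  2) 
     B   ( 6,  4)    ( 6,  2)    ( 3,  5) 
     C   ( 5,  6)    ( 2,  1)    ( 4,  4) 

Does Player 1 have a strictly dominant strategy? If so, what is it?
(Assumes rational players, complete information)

No strictly dominant strategy exists for Player 1

Work:
A strategy strictly dominates another if it gives a strictly higher payoff against every opponent action. Compare each pair of P1's strategies column-by-column:
  A vs B: [3 vs 6, 7 vs 6, 3 vs 3] → A does not strictly dominate B (column X: 3 ≤ 6)
  A vs C: [3 vs 5, 7 vs 2, 3 vs 4] → A does not strictly dominate C (column X: 3 ≤ 5)
  B vs A: [6 vs 3, 6 vs 7, 3 vs 3] → B does not strictly dominate A (column Y: 6 ≤ 7)
  B vs C: [6 vs 5, 6 vs 2, 3 vs 4] → B does not strictly dominate C (column Z: 3 ≤ 4)
  C vs A: [5 vs 3, 2 vs 7, 4 vs 3] → C does not strictly dominate A (column Y: 2 ≤ 7)
  C vs B: [5 vs 6, 2 vs 6, 4 vs 3] → C does not strictly dominate B (column X: 5 ≤ 6)
No single strategy strictly dominates all others → no strictly dominant strategy.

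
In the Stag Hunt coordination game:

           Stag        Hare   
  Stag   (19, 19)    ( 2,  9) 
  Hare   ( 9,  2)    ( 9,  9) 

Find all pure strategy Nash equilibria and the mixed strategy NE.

Pure NE: (Stag, Stag) and (Hare, Hare); Mixed NE: p = 0.4118, q = 0.4118

Work:
Check pure NE:
(Stag, Stag): (19, 19) - no unilateral deviation beneficial
(Hare, Hare): (9, 9) - no unilateral deviation beneficial
Mixed NE: P1 plays Stag with p = 0.4118, P2 plays Stag with q = 0.4118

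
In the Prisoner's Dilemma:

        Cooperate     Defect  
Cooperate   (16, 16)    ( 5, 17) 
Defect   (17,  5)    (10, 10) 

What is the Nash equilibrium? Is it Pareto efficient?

(Defect, Defect) is NE; not Pareto efficient

Work:
Defect dominates Cooperate for both players:
If P2 cooperates: Defect (17) > Cooperate (16)
If P2 defects: Defect (10) > Cooperate (5)
NE: (Defect, Defect) with payoff (10, 10)
But (Cooperate, Cooperate) = (16, 16) Pareto dominates (10, 10)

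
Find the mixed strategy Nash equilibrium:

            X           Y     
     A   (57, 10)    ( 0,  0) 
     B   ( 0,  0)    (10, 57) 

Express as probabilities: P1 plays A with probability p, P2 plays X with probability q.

p = 0.8507, q = 0.1493

Work:
Find probabilities that make opponent indifferent:
P2 chooses q to make P1 indifferent between A and B
P1 chooses p to make P2 indifferent between X and Y
Mixed NE: P1 plays (A: 0.8507, B: 0.1493), P2 plays (X: 0.1493, Y: 0.8507)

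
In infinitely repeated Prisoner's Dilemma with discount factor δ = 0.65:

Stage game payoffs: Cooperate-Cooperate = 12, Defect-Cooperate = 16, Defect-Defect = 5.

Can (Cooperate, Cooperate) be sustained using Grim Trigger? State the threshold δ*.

δ* = 0.3636; since δ = 0.65 ≥ 0.3636, cooperation can be sustained

Work:
For Grim Trigger:
Cooperate forever: 12/(1-δ)
Defect then punished: 16 + 5·δ/(1-δ)
Need: 12/(1-δ) ≥ 16 + 5·δ/(1-δ)
Solving: δ ≥ (T-R)/(T-P) = (16-12)/(16-5) = 0.3636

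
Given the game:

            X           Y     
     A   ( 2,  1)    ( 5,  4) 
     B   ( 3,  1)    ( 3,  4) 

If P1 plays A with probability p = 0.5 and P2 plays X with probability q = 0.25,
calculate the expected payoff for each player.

E[P1] = 3.625, E[P2] = 3.25

Work:
E[P1] = p·q·π₁(A,X) + p·(1-q)·π₁(A,Y) + (1-p)·q·π₁(B,X) + (1-p)·(1-q)·π₁(B,Y)
= 0.5·0.25·2 + 0.5·0.75·5 + 0.5·0.25·3 + 0.5·0.75·3
= 3.625

E[P2] = 3.25 (similar calculation)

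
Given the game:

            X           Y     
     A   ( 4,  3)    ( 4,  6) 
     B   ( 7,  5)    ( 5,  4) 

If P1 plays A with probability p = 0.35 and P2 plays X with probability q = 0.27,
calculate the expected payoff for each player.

E[P1] = 5.001, E[P2] = 4.592

Work:
E[P1] = p·q·π₁(A,X) + p·(1-q)·π₁(A,Y) + (1-p)·q·π₁(B,X) + (1-p)·(1-q)·π₁(B,Y)
= 0.35·0.27·4 + 0.35·0.73·4 + 0.65·0.27·7 + 0.65·0.73·5
= 5.001

E[P2] = 4.592 (similar calculation)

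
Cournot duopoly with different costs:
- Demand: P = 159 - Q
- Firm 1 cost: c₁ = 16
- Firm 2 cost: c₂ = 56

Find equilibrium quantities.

q₁* = 61.0, q₂* = 21.0

Work:
Reaction: q₁ = (159 - 16 - q₂)/2
Reaction: q₂ = (159 - 56 - q₁)/2
Solve simultaneously:
q₁* = (159 - 2×16 + 56)/3 = 61.0
q₂* = (159 - 2×56 + 16)/3 = 21.0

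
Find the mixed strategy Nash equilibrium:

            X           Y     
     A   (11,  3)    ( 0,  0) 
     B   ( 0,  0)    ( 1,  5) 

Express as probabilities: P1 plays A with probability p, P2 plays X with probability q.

p = 0.625, q = 0.0833

Work:
Find probabilities that make opponent indifferent:
P2 chooses q to make P1 indifferent between A and B
P1 chooses p to make P2 indifferent between X and Y
Mixed NE: P1 plays (A: 0.625, B: 0.375), P2 plays (X: 0.0833, Y: 0.9167)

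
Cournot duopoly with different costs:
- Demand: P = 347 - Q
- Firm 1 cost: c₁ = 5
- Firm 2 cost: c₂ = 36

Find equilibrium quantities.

q₁* = 124.33, q₂* = 93.33

Work:
Reaction: q₁ = (347 - 5 - q₂)/2
Reaction: q₂ = (347 - 36 - q₁)/2
Solve simultaneously:
q₁* = (347 - 2×5 + 36)/3 = 124.33
q₂* = (347 - 2×36 + 5)/3 = 93.33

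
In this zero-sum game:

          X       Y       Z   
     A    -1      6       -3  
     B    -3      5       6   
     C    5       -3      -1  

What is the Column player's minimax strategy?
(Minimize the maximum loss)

Column should play X, value = 5

Work:
Column player minimizes Row's maximum payoff:
Column X: max payoff to Row = 5
Column Y: max payoff to Row = 6
Column Z: max payoff to Row = 6
Minimum is 5, achieved by column X.
Minimax strategy: X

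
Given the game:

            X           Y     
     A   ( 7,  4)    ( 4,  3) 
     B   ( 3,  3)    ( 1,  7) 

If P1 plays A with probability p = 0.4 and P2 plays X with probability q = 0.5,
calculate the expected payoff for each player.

E[P1] = 3.4, E[P2] = 4.4

Work:
E[P1] = p·q·π₁(A,X) + p·(1-q)·π₁(A,Y) + (1-p)·q·π₁(B,X) + (1-p)·(1-q)·π₁(B,Y)
= 0.4·0.5·7 + 0.4·0.5·4 + 0.6·0.5·3 + 0.6·0.5·1
= 3.4

E[P2] = 4.4 (similar calculation)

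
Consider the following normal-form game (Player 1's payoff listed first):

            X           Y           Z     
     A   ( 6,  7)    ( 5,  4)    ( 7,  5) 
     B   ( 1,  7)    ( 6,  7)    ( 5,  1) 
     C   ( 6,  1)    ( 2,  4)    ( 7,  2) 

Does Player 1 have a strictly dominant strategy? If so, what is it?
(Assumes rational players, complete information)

No strictly dominant strategy exists for Player 1

Work:
A strategy strictly dominates another if it gives a strictly higher payoff against every opponent action. Compare each pair of P1's strategies column-by-column:
  A vs B: [6 vs 1, 5 vs 6, 7 vs 5] → A does not strictly dominate B (column Y: 5 ≤ 6)
  A vs C: [6 vs 6, 5 vs 2, 7 vs 7] → A does not strictly dominate C (column X: 6 ≤ 6)
  B vs A: [1 vs 6, 6 vs 5, 5 vs 7] → B does not strictly dominate A (column X: 1 ≤ 6)
  B vs C: [1 vs 6, 6 vs 2, 5 vs 7] → B does not strictly dominate C (column X: 1 ≤ 6)
  C vs A: [6 vs 6, 2 vs 5, 7 vs 7] → C does not strictly dominate A (column X: 6 ≤ 6)
  C vs B: [6 vs 1, 2 vs 6, 7 vs 5] → C does not strictly dominate B (column Y: 2 ≤ 6)
No single strategy strictly dominates all others → no strictly dominant strategy.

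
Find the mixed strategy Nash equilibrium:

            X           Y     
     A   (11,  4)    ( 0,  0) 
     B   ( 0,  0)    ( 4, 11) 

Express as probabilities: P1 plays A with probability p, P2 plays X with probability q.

p = 0.7333, q = 0.2667

Work:
Find probabilities that make opponent indifferent:
P2 chooses q to make P1 indifferent between A and B
P1 chooses p to make P2 indifferent between X and Y
Mixed NE: P1 plays (A: 0.7333, B: 0.2667), P2 plays (X: 0.2667, Y: 0.7333)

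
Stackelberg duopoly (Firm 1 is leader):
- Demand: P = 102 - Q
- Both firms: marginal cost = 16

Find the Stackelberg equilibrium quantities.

q₁* (leader) = 43.0, q₂* (follower) = 21.5

Work:
Follower's reaction: q₂ = (a - c - q₁)/2
Leader substitutes: π₁ = q₁·(a - q₁ - (a-c-q₁)/2 - c)
FOC: q₁* = (102 - 16)/2 = 43.00
Then: q₂* = (102 - 16 - 43.0)/2 = 21.50
Leader has first-mover advantage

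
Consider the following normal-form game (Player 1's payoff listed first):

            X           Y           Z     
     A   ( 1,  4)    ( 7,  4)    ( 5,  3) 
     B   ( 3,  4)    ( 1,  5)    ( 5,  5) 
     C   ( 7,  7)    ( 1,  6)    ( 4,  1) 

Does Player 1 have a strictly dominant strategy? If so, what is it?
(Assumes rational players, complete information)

No strictly dominant strategy exists for Player 1

Work:
A strategy strictly dominates another if it gives a strictly higher payoff against every opponent action. Compare each pair of P1's strategies column-by-column:
  A vs B: [1 vs 3, 7 vs 1, 5 vs 5] → A does not strictly dominate B (column X: 1 ≤ 3)
  A vs C: [1 vs 7, 7 vs 1, 5 vs 4] → A does not strictly dominate C (column X: 1 ≤ 7)
  B vs A: [3 vs 1, 1 vs 7, 5 vs 5] → B does not strictly dominate A (column Y: 1 ≤ 7)
  B vs C: [3 vs 7, 1 vs 1, 5 vs 4] → B does not strictly dominate C (column X: 3 ≤ 7)
  C vs A: [7 vs 1, 1 vs 7, 4 vs 5] → C does not strictly dominate A (column Y: 1 ≤ 7)
  C vs B: [7 vs 3, 1 vs 1, 4 vs 5] → C does not strictly dominate B (column Y: 1 ≤ 1)
No single strategy strictly dominates all others → no strictly dominant strategy.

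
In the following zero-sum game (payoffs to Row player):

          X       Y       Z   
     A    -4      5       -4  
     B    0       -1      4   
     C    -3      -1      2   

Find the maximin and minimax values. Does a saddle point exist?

Maximin = -1, Minimax = 0, Saddle: False

Work:
Row minimums: [-4, -1, -3] → maximin = -1
Column maximums: [0, 5, 4] → minimax = 0
No saddle point (maximin ≠ minimax). Mixed strategy needed.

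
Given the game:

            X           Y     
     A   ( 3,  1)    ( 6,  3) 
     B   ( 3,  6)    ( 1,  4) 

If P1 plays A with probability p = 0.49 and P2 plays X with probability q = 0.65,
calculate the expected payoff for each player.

E[P1] = 3.1575, E[P2] = 3.536

Work:
E[P1] = p·q·π₁(A,X) + p·(1-q)·π₁(A,Y) + (1-p)·q·π₁(B,X) + (1-p)·(1-q)·π₁(B,Y)
= 0.49·0.65·3 + 0.49·0.35·6 + 0.51·0.65·3 + 0.51·0.35·1
= 3.1575

E[P2] = 3.536 (similar calculation)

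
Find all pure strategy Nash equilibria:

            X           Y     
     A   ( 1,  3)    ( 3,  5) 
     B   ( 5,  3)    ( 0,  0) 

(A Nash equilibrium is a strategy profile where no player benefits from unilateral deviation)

Nash equilibrium: (A, Y), (B, X)

Work:
Best responses:
  P1 vs X: payoffs [1, 5] → best response B (payoff 5)
  P1 vs Y: payoffs [3, 0] → best response A (payoff 3)
  P2 vs A: payoffs [3, 5] → best response Y (payoff 5)
  P2 vs B: payoffs [3, 0] → best response X (payoff 3)
Mutual best responses: (A,Y), (B,X) → Nash equilibria.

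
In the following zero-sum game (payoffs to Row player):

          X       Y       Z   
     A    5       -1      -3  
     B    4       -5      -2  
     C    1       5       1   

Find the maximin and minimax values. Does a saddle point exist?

Maximin = 1, Minimax = 1, Saddle: True

Work:
Row minimums: [-3, -5, 1] → maximin = 1
Column maximums: [5, 5, 1] → minimax = 1
Saddle point exists! Game value = 1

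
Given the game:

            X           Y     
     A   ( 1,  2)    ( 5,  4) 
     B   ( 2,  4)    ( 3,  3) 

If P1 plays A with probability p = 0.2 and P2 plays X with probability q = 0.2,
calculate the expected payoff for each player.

E[P1] = 3.08, E[P2] = 3.28

Work:
E[P1] = p·q·π₁(A,X) + p·(1-q)·π₁(A,Y) + (1-p)·q·π₁(B,X) + (1-p)·(1-q)·π₁(B,Y)
= 0.2·0.2·1 + 0.2·0.8·5 + 0.8·0.2·2 + 0.8·0.8·3
= 3.08

E[P2] = 3.28 (similar calculation)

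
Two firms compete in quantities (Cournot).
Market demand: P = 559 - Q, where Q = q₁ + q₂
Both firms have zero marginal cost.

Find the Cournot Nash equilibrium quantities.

q₁* = q₂* = 186.33; P* = 186.33

Work:
Profit: π_i = P·q_i = (a - q_i - q_j)·q_i
FOC: ∂π_i/∂q_i = a - 2q_i - q_j = 0
Reaction function: q_i = (559 - q_j)/2
Symmetry: q* = 559/3 = 186.33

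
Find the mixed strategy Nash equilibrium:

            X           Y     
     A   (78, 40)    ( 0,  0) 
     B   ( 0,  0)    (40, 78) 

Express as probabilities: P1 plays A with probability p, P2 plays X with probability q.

p = 0.661, q = 0.339

Work:
Find probabilities that make opponent indifferent:
P2 chooses q to make P1 indifferent between A and B
P1 chooses p to make P2 indifferent between X and Y
Mixed NE: P1 plays (A: 0.661, B: 0.339), P2 plays (X: 0.339, Y: 0.661)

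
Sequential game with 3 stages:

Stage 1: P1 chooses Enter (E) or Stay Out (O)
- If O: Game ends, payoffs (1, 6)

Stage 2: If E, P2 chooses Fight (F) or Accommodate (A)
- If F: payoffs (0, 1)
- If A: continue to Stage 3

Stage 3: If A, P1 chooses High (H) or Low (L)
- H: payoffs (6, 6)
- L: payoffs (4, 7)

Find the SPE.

SPE: (E, A, H); Outcome (6, 6)

Work:
Stage 3: P1 chooses H (6 vs 4)
Stage 2: P2: F->1, A->6 (anticipating H). Choose A
Stage 1: P1: O->1, E->6 (anticipating A, H). Choose E
SPE path: E -> A -> H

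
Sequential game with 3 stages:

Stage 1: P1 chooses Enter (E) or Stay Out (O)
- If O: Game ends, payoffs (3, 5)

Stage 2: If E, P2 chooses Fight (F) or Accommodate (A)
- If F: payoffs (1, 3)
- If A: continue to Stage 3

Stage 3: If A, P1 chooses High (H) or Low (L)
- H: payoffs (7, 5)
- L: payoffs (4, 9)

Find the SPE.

SPE: (E, A, H); Outcome (7, 5)

Work:
Stage 3: P1 chooses H (7 vs 4)
Stage 2: P2: F->3, A->5 (anticipating H). Choose A
Stage 1: P1: O->3, E->7 (anticipating A, H). Choose E
SPE path: E -> A -> H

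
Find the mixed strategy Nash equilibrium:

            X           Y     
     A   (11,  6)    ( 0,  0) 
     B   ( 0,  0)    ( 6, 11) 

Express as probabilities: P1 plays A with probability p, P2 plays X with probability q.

p = 0.6471, q = 0.3529

Work:
Find probabilities that make opponent indifferent:
P2 chooses q to make P1 indifferent between A and B
P1 chooses p to make P2 indifferent between X and Y
Mixed NE: P1 plays (A: 0.6471, B: 0.3529), P2 plays (X: 0.3529, Y: 0.6471)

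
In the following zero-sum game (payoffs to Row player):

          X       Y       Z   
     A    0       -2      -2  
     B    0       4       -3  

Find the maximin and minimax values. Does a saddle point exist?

Maximin = -2, Minimax = -2, Saddle: True

Work:
Row minimums: [-2, -3] → maximin = -2
Column maximums: [0, 4, -2] → minimax = -2
Saddle point exists! Game value = -2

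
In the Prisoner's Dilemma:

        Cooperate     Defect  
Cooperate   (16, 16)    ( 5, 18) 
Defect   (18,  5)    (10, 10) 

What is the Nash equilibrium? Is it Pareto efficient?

(Defect, Defect) is NE; not Pareto efficient

Work:
Defect dominates Cooperate for both players:
If P2 cooperates: Defect (18) > Cooperate (16)
If P2 defects: Defect (10) > Cooperate (5)
NE: (Defect, Defect) with payoff (10, 10)
But (Cooperate, Cooperate) = (16, 16) Pareto dominates (10, 10)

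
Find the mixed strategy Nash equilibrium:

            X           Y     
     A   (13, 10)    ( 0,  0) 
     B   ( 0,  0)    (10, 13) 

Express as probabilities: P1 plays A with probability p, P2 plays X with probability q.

p = 0.5652, q = 0.4348

Work:
Find probabilities that make opponent indifferent:
P2 chooses q to make P1 indifferent between A and B
P1 chooses p to make P2 indifferent between X and Y
Mixed NE: P1 plays (A: 0.5652, B: 0.4348), P2 plays (X: 0.4348, Y: 0.5652)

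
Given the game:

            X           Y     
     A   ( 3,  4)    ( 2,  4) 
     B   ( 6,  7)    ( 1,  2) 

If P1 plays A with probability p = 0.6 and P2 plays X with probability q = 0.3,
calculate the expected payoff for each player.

E[P1] = 2.38, E[P2] = 3.8

Work:
E[P1] = p·q·π₁(A,X) + p·(1-q)·π₁(A,Y) + (1-p)·q·π₁(B,X) + (1-p)·(1-q)·π₁(B,Y)
= 0.6·0.3·3 + 0.6·0.7·2 + 0.4·0.3·6 + 0.4·0.7·1
= 2.38

E[P2] = 3.8 (similar calculation)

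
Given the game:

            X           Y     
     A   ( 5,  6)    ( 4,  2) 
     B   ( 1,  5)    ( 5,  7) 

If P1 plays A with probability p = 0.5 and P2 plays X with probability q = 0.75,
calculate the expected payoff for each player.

E[P1] = 3.375, E[P2] = 5.25

Work:
E[P1] = p·q·π₁(A,X) + p·(1-q)·π₁(A,Y) + (1-p)·q·π₁(B,X) + (1-p)·(1-q)·π₁(B,Y)
= 0.5·0.75·5 + 0.5·0.25·4 + 0.5·0.75·1 + 0.5·0.25·5
= 3.375

E[P2] = 5.25 (similar calculation)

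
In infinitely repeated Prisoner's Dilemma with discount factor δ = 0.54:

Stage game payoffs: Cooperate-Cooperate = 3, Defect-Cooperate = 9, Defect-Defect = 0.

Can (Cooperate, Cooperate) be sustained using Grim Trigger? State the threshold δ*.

δ* = 0.6667; since δ = 0.54 < 0.6667, cooperation cannot be sustained

Work:
For Grim Trigger:
Cooperate forever: 3/(1-δ)
Defect then punished: 9 + 0·δ/(1-δ)
Need: 3/(1-δ) ≥ 9 + 0·δ/(1-δ)
Solving: δ ≥ (T-R)/(T-P) = (9-3)/(9-0) = 0.6667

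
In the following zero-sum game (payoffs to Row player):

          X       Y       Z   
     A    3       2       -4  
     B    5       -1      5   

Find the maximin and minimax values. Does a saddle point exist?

Maximin = -1, Minimax = 2, Saddle: False

Work:
Row minimums: [-4, -1] → maximin = -1
Column maximums: [5, 2, 5] → minimax = 2
No saddle point (maximin ≠ minimax). Mixed strategy needed.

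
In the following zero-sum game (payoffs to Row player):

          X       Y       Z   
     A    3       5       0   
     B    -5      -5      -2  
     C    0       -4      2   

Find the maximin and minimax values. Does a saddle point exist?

Maximin = 0, Minimax = 2, Saddle: False

Work:
Row minimums: [0, -5, -4] → maximin = 0
Column maximums: [3, 5, 2] → minimax = 2
No saddle point (maximin ≠ minimax). Mixed strategy needed.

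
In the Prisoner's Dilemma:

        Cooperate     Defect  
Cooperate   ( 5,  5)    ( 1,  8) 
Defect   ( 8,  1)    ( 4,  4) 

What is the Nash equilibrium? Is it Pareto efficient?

(Defect, Defect) is NE; not Pareto efficient

Work:
Defect dominates Cooperate for both players:
If P2 cooperates: Defect (8) > Cooperate (5)
If P2 defects: Defect (4) > Cooperate (1)
NE: (Defect, Defect) with payoff (4, 4)
But (Cooperate, Cooperate) = (5, 5) Pareto dominates (4, 4)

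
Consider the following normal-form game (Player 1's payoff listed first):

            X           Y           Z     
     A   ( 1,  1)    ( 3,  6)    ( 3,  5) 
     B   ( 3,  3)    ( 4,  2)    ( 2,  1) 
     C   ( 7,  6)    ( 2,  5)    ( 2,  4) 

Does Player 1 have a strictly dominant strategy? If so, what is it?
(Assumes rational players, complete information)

No strictly dominant strategy exists for Player 1

Work:
A strategy strictly dominates another if it gives a strictly higher payoff against every opponent action. Compare each pair of P1's strategies column-by-column:
  A vs B: [1 vs 3, 3 vs 4, 3 vs 2] → A does not strictly dominate B (column X: 1 ≤ 3)
  A vs C: [1 vs 7, 3 vs 2, 3 vs 2] → A does not strictly dominate C (column X: 1 ≤ 7)
  B vs A: [3 vs 1, 4 vs 3, 2 vs 3] → B does not strictly dominate A (column Z: 2 ≤ 3)
  B vs C: [3 vs 7, 4 vs 2, 2 vs 2] → B does not strictly dominate C (column X: 3 ≤ 7)
  C vs A: [7 vs 1, 2 vs 3, 2 vs 3] → C does not strictly dominate A (column Y: 2 ≤ 3)
  C vs B: [7 vs 3, 2 vs 4, 2 vs 2] → C does not strictly dominate B (column Y: 2 ≤ 4)
No single strategy strictly dominates all others → no strictly dominant strategy.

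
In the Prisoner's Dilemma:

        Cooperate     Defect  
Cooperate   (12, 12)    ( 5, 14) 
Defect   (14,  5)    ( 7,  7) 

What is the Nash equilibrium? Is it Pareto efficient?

(Defect, Defect) is NE; not Pareto efficient

Work:
Defect dominates Cooperate for both players:
If P2 cooperates: Defect (14) > Cooperate (12)
If P2 defects: Defect (7) > Cooperate (5)
NE: (Defect, Defect) with payoff (7, 7)
But (Cooperate, Cooperate) = (12, 12) Pareto dominates (7, 7)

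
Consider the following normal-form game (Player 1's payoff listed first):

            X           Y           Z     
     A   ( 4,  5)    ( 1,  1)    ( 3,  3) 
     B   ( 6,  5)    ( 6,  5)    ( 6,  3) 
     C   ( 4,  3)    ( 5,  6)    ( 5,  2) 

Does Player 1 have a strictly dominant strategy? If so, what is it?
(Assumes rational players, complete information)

Yes, Player 1's strictly dominant strategy is B

Work:
A strategy strictly dominates another if it gives a strictly higher payoff against every opponent action. Compare each pair of P1's strategies column-by-column:
  A vs B: [4 vs 6, 1 vs 6, 3 vs 6] → A does not strictly dominate B (column X: 4 ≤ 6)
  A vs C: [4 vs 4, 1 vs 5, 3 vs 5] → A does not strictly dominate C (column X: 4 ≤ 4)
  B vs A: [6 vs 4, 6 vs 1, 6 vs 3] → B strictly dominates A
  B vs C: [6 vs 4, 6 vs 5, 6 vs 5] → B strictly dominates C
  C vs A: [4 vs 4, 5 vs 1, 5 vs 3] → C does not strictly dominate A (column X: 4 ≤ 4)
  C vs B: [4 vs 6, 5 vs 6, 5 vs 6] → C does not strictly dominate B (column X: 4 ≤ 6)
B strictly dominates every other strategy → strictly dominant.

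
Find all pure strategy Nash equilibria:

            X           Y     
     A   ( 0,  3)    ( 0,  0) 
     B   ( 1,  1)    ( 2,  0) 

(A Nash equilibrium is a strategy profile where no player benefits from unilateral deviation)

Nash equilibrium: (B, X)

Work:
Best responses:
  P1 vs X: payoffs [0, 1] → best response B (payoff 1)
  P1 vs Y: payoffs [0, 2] → best response B (payoff 2)
  P2 vs A: payoffs [3, 0] → best response X (payoff 3)
  P2 vs B: payoffs [1, 0] → best response X (payoff 1)
Mutual best responses: (B,X) → Nash equilibria.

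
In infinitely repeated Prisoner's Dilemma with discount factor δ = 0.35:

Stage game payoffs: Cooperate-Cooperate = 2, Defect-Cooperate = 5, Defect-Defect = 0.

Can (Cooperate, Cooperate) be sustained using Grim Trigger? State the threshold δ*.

δ* = 0.6; since δ = 0.35 < 0.6, cooperation cannot be sustained

Work:
For Grim Trigger:
Cooperate forever: 2/(1-δ)
Defect then punished: 5 + 0·δ/(1-δ)
Need: 2/(1-δ) ≥ 5 + 0·δ/(1-δ)
Solving: δ ≥ (T-R)/(T-P) = (5-2)/(5-0) = 0.6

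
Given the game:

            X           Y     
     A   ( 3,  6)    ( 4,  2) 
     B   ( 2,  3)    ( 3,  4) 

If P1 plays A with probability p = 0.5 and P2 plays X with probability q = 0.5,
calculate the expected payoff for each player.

E[P1] = 3.0, E[P2] = 3.75

Work:
E[P1] = p·q·π₁(A,X) + p·(1-q)·π₁(A,Y) + (1-p)·q·π₁(B,X) + (1-p)·(1-q)·π₁(B,Y)
= 0.5·0.5·3 + 0.5·0.5·4 + 0.5·0.5·2 + 0.5·0.5·3
= 3.0

E[P2] = 3.75 (similar calculation)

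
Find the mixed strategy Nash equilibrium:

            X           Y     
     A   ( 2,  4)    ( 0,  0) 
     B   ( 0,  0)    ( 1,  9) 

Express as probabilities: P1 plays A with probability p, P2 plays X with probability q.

p = 0.6923, q = 0.3333

Work:
Find probabilities that make opponent indifferent:
P2 chooses q to make P1 indifferent between A and B
P1 chooses p to make P2 indifferent between X and Y
Mixed NE: P1 plays (A: 0.6923, B: 0.3077), P2 plays (X: 0.3333, Y: 0.6667)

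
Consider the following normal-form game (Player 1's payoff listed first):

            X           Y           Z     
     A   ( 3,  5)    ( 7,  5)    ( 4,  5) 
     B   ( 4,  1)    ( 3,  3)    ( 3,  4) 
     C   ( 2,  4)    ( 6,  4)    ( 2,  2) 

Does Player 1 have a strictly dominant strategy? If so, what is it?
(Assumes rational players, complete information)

No strictly dominant strategy exists for Player 1

Work:
A strategy strictly dominates another if it gives a strictly higher payoff against every opponent action. Compare each pair of P1's strategies column-by-column:
  A vs B: [3 vs 4, 7 vs 3, 4 vs 3] → A does not strictly dominate B (column X: 3 ≤ 4)
  A vs C: [3 vs 2, 7 vs 6, 4 vs 2] → A strictly dominates C
  B vs A: [4 vs 3, 3 vs 7, 3 vs 4] → B does not strictly dominate A (column Y: 3 ≤ 7)
  B vs C: [4 vs 2, 3 vs 6, 3 vs 2] → B does not strictly dominate C (column Y: 3 ≤ 6)
  C vs A: [2 vs 3, 6 vs 7, 2 vs 4] → C does not strictly dominate A (column X: 2 ≤ 3)
  C vs B: [2 vs 4, 6 vs 3, 2 vs 3] → C does not strictly dominate B (column X: 2 ≤ 4)
No single strategy strictly dominates all others → no strictly dominant strategy.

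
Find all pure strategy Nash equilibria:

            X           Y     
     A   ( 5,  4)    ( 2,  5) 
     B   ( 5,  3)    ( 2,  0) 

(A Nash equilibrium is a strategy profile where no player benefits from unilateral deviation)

Nash equilibrium: (A, Y), (B, X)

Work:
Best responses:
  P1 vs X: payoffs [5, 5] → best response A/B (payoff 5)
  P1 vs Y: payoffs [2, 2] → best response A/B (payoff 2)
  P2 vs A: payoffs [4, 5] → best response Y (payoff 5)
  P2 vs B: payoffs [3, 0] → best response X (payoff 3)
Mutual best responses: (A,Y), (B,X) → Nash equilibria.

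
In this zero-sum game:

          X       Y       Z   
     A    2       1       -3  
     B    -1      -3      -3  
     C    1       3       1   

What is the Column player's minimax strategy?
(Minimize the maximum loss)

Column should play Z, value = 1

Work:
Column player minimizes Row's maximum payoff:
Column X: max payoff to Row = 2
Column Y: max payoff to Row = 3
Column Z: max payoff to Row = 1
Minimum is 1, achieved by column Z.
Minimax strategy: Z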